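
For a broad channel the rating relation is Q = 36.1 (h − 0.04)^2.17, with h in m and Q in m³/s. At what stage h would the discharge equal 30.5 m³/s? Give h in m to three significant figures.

0.965 m

h − h₀ = (Q/C)^(1/b) = (30.5/36.1)^(1/2.17) = 0.9253 m
h = 0.04 + 0.9253 = 0.9653 m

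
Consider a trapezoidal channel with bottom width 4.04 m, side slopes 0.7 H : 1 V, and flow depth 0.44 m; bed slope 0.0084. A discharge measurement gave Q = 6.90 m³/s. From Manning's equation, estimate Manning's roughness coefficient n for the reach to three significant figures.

0.0132

A = (b + z·y)·y = (4.04 + 0.7×0.44)×0.44 = 1.913 m²
P = b + 2y√(1+z²) = 4.04 + 2×0.44×√(1+0.7²) = 5.114 m
R = A/P = 1.913/5.114 = 0.3741 m
n = (1/Q)·A·R^(2/3)·S^(1/2) = (1/6.90) × 1.913 × 0.5192 × 0.09165 = 0.01319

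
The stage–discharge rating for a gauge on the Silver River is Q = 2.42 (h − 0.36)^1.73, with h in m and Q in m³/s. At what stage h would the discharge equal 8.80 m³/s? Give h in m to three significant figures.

2.47 m

h − h₀ = (Q/C)^(1/b) = (8.80/2.42)^(1/1.73) = 2.109 m
h = 0.36 + 2.109 = 2.469 m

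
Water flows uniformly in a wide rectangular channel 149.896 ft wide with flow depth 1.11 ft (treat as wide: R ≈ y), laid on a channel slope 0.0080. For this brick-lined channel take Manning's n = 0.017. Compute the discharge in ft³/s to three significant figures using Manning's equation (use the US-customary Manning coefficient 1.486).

1390 ft³/s

A = b·y = 149.896 × 1.11 = 166.4 ft²
Wide channel: R ≈ y = 1.11 ft
Q = (1.486/n)·A·R^(2/3)·S^(1/2) = (1.486/0.017) × 166.4 × 1.110^(2/3) × 0.0080^(1/2) = 1395 ft³/s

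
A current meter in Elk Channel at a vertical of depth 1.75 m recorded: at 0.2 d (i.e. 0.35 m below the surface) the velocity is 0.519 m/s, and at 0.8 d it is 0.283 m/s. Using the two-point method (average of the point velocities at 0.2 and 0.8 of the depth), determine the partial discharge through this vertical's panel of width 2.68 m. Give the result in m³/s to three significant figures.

1.88 m³/s

v̄ = (0.519 + 0.283) / 2 = 0.4010 m/s
q = v̄ × d × w = 0.4010 × 1.75 × 2.68 = 1.881 m³/s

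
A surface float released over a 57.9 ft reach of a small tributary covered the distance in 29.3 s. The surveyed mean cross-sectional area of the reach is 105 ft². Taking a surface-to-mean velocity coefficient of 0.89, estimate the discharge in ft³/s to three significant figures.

185 ft³/s

v_surface = L / t̄ = 57.9 / 29.3 = 1.976 ft/s
v_mean = 0.89 × 1.976 = 1.759 ft/s
Q = A × v_mean = 105 × 1.759 = 184.7 ft³/s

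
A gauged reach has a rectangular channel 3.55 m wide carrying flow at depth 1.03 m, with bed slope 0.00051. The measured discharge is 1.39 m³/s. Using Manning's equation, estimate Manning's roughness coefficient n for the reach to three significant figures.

0.0447

A = b·y = 3.55 × 1.03 = 3.657 m²
P = b + 2y = 3.55 + 2×1.03 = 5.610 m
R = A/P = 3.657/5.610 = 0.6518 m
n = (1/Q)·A·R^(2/3)·S^(1/2) = (1/1.39) × 3.657 × 0.7517 × 0.02258 = 0.04466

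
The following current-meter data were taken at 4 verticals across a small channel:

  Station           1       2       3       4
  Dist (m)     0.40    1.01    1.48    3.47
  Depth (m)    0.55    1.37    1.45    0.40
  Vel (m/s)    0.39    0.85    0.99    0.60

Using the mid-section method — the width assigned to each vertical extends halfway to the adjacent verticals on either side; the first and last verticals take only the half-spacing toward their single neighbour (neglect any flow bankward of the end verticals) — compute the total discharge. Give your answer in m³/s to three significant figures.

w_1 = (1.01 − 0.40)/2 = 0.305 m; q_1 = 0.39 × 0.55 × 0.305 = 0.06542 m³/s
w_2 = (1.48 − 0.40)/2 = 0.54 m; q_2 = 0.85 × 1.37 × 0.54 = 0.6288 m³/s
w_3 = (3.47 − 1.01)/2 = 1.23 m; q_3 = 0.99 × 1.45 × 1.23 = 1.766 m³/s
w_4 = (3.47 − 1.48)/2 = 0.995 m; q_4 = 0.60 × 0.40 × 0.995 = 0.2388 m³/s
Q = Σ qᵢ = 2.699 m³/s

2.70 m³/s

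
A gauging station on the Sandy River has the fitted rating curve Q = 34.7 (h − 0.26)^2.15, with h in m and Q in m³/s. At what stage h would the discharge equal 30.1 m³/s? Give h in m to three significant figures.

h − h₀ = (Q/C)^(1/b) = (30.1/34.7)^(1/2.15) = 0.9360 m
h = 0.26 + 0.9360 = 1.196 m

1.20 m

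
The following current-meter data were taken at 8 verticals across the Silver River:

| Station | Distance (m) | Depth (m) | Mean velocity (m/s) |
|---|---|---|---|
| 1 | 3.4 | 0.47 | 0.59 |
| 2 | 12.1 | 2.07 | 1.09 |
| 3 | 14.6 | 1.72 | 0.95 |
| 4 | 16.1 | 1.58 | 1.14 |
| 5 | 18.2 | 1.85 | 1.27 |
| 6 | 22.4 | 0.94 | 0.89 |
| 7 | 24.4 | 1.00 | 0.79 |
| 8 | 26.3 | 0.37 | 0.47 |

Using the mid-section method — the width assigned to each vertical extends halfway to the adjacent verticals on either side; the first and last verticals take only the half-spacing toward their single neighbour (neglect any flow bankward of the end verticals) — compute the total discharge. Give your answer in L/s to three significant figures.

32100 L/s

w_1 = (12.1 − 3.4)/2 = 4.35 m; q_1 = 0.59 × 0.47 × 4.35 = 1.206 m³/s
w_2 = (14.6 − 3.4)/2 = 5.6 m; q_2 = 1.09 × 2.07 × 5.6 = 12.64 m³/s
w_3 = (16.1 − 12.1)/2 = 2 m; q_3 = 0.95 × 1.72 × 2 = 3.268 m³/s
w_4 = (18.2 − 14.6)/2 = 1.8 m; q_4 = 1.14 × 1.58 × 1.8 = 3.242 m³/s
w_5 = (22.4 − 16.1)/2 = 3.15 m; q_5 = 1.27 × 1.85 × 3.15 = 7.401 m³/s
w_6 = (24.4 − 18.2)/2 = 3.1 m; q_6 = 0.89 × 0.94 × 3.1 = 2.593 m³/s
w_7 = (26.3 − 22.4)/2 = 1.95 m; q_7 = 0.79 × 1.00 × 1.95 = 1.541 m³/s
w_8 = (26.3 − 24.4)/2 = 0.95 m; q_8 = 0.47 × 0.37 × 0.95 = 0.1652 m³/s
Q = Σ qᵢ = 32.05 m³/s
= 32.05 × 1000 = 32050 L/s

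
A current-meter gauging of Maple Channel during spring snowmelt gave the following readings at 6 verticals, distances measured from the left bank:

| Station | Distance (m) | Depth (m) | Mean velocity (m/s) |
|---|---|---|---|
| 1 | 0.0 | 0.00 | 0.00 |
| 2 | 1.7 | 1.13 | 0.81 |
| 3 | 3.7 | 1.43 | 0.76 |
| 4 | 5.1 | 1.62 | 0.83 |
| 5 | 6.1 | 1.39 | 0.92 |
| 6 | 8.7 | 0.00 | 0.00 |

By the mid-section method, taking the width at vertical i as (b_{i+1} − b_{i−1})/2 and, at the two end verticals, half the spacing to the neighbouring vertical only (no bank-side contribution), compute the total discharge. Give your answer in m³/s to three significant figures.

7.46 m³/s

w_2 = (3.7 − 0.0)/2 = 1.85 m; q_2 = 0.81 × 1.13 × 1.85 = 1.693 m³/s
w_3 = (5.1 − 1.7)/2 = 1.7 m; q_3 = 0.76 × 1.43 × 1.7 = 1.848 m³/s
w_4 = (6.1 − 3.7)/2 = 1.2 m; q_4 = 0.83 × 1.62 × 1.2 = 1.614 m³/s
w_5 = (8.7 − 5.1)/2 = 1.8 m; q_5 = 0.92 × 1.39 × 1.8 = 2.302 m³/s
Stations 1, 6 contribute zero (depth or velocity is 0).
Q = Σ qᵢ = 7.456 m³/s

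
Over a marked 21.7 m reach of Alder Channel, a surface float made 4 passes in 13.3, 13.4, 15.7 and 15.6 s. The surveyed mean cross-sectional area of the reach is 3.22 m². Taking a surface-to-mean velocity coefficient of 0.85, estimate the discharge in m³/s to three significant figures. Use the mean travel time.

4.10 m³/s

t̄ = (13.3 + 13.4 + 15.7 + 15.6) / 4 = 14.5 s
v_surface = L / t̄ = 21.7 / 14.5 = 1.497 m/s
v_mean = 0.85 × 1.497 = 1.272 m/s
Q = A × v_mean = 3.22 × 1.272 = 4.096 m³/s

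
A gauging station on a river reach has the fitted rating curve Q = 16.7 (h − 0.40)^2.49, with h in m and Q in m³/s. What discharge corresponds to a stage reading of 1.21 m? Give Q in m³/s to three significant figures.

9.88 m³/s

Q = 16.7 × (1.21 − 0.40)^2.49 = 16.7 × 0.81^2.49 = 9.882 m³/s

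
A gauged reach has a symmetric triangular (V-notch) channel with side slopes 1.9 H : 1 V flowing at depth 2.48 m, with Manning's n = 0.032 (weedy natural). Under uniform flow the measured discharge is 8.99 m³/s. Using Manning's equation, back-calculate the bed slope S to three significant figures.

A = z·y² = 1.9×2.48² = 11.69 m²
P = 2y√(1+z²) = 2×2.48×√(1+1.9²) = 10.65 m
R = A/P = 11.69/10.65 = 1.097 m
S = (Q·n / (1·A·R^(2/3)))² = (8.99×0.032 / (1×11.69×1.064))² = 0.0005355

0.000535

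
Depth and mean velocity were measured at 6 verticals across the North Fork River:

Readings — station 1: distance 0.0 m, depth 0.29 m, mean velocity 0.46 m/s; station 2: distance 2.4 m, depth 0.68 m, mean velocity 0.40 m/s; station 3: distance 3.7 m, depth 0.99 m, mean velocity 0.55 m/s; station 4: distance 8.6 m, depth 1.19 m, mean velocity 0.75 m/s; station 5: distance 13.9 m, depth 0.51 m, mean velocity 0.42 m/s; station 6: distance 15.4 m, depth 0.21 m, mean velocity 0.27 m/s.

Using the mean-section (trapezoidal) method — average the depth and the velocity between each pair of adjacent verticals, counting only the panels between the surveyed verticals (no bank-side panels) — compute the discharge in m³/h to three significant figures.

26300 m³/h

Panel 1-2: Δb = 2.4 m, d̄ = (0.29+0.68)/2 = 0.485, v̄ = (0.46+0.40)/2 = 0.43 → q = 2.4×0.485×0.43 = 0.5005 m³/s
Panel 2-3: Δb = 1.3 m, d̄ = (0.68+0.99)/2 = 0.835, v̄ = (0.40+0.55)/2 = 0.475 → q = 1.3×0.835×0.475 = 0.5156 m³/s
Panel 3-4: Δb = 4.9 m, d̄ = (0.99+1.19)/2 = 1.09, v̄ = (0.55+0.75)/2 = 0.65 → q = 4.9×1.09×0.65 = 3.472 m³/s
Panel 4-5: Δb = 5.3 m, d̄ = (1.19+0.51)/2 = 0.85, v̄ = (0.75+0.42)/2 = 0.585 → q = 5.3×0.85×0.585 = 2.635 m³/s
Panel 5-6: Δb = 1.5 m, d̄ = (0.51+0.21)/2 = 0.36, v̄ = (0.42+0.27)/2 = 0.345 → q = 1.5×0.36×0.345 = 0.1863 m³/s
Q = Σ q = 7.310 m³/s
= 7.310 × 3600 = 26310 m³/h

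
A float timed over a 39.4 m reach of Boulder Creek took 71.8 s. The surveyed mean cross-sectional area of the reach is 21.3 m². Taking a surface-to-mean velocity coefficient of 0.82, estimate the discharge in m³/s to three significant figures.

9.58 m³/s

v_surface = L / t̄ = 39.4 / 71.8 = 0.5487 m/s
v_mean = 0.82 × 0.5487 = 0.4500 m/s
Q = A × v_mean = 21.3 × 0.4500 = 9.584 m³/s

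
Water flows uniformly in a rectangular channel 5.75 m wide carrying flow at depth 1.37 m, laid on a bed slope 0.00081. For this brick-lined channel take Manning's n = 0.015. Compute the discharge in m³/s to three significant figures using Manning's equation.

A = b·y = 5.75 × 1.37 = 7.878 m²
P = b + 2y = 5.75 + 2×1.37 = 8.490 m
R = A/P = 7.878/8.490 = 0.9279 m
Q = (1/n)·A·R^(2/3)·S^(1/2) = (1/0.015) × 7.878 × 0.9279^(2/3) × 0.00081^(1/2) = 14.22 m³/s

14.2 m³/s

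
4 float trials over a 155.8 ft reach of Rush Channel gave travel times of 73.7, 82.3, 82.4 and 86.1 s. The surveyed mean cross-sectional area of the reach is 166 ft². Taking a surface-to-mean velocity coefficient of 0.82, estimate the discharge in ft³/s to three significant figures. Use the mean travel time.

t̄ = (73.7 + 82.3 + 82.4 + 86.1) / 4 = 81.125 s
v_surface = L / t̄ = 155.8 / 81.125 = 1.920 ft/s
v_mean = 0.82 × 1.920 = 1.575 ft/s
Q = A × v_mean = 166 × 1.575 = 261.4 ft³/s

261 ft³/s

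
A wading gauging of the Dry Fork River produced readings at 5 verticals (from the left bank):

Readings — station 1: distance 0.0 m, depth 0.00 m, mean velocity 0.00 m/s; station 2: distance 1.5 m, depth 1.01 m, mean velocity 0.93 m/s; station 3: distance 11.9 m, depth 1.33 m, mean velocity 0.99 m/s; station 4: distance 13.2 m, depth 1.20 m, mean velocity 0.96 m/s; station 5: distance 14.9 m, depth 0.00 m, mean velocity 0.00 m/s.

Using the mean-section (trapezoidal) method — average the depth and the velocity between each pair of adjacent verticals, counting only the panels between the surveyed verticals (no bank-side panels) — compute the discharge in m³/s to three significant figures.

14.1 m³/s

Panel 1-2: Δb = 1.5 m, d̄ = (0.00+1.01)/2 = 0.505, v̄ = (0.00+0.93)/2 = 0.465 → q = 1.5×0.505×0.465 = 0.3522 m³/s
Panel 2-3: Δb = 10.4 m, d̄ = (1.01+1.33)/2 = 1.17, v̄ = (0.93+0.99)/2 = 0.96 → q = 10.4×1.17×0.96 = 11.68 m³/s
Panel 3-4: Δb = 1.3 m, d̄ = (1.33+1.20)/2 = 1.265, v̄ = (0.99+0.96)/2 = 0.975 → q = 1.3×1.265×0.975 = 1.603 m³/s
Panel 4-5: Δb = 1.7 m, d̄ = (1.20+0.00)/2 = 0.6, v̄ = (0.96+0.00)/2 = 0.48 → q = 1.7×0.6×0.48 = 0.4896 m³/s
Q = Σ q = 14.13 m³/s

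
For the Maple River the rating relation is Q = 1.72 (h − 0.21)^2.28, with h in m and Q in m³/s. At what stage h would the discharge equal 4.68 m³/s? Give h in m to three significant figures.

h − h₀ = (Q/C)^(1/b) = (4.68/1.72)^(1/2.28) = 1.551 m
h = 0.21 + 1.551 = 1.761 m

1.76 m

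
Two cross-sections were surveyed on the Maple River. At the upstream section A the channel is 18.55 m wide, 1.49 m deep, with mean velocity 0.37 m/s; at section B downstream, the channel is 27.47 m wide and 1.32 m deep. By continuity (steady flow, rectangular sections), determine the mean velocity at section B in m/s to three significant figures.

0.282 m/s

Q = A₁V₁ = (18.55×1.49) × 0.37 = 10.23 m³/s
A₂ = 27.47 × 1.32 = 36.26 m²
V₂ = Q/A₂ = 10.23/36.26 = 0.2820 m/s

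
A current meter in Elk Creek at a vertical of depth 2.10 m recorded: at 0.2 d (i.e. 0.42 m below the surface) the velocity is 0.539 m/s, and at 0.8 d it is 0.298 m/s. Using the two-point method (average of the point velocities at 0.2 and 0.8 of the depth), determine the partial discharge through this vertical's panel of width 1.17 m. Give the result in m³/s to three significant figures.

v̄ = (0.539 + 0.298) / 2 = 0.4185 m/s
q = v̄ × d × w = 0.4185 × 2.10 × 1.17 = 1.028 m³/s

1.03 m³/s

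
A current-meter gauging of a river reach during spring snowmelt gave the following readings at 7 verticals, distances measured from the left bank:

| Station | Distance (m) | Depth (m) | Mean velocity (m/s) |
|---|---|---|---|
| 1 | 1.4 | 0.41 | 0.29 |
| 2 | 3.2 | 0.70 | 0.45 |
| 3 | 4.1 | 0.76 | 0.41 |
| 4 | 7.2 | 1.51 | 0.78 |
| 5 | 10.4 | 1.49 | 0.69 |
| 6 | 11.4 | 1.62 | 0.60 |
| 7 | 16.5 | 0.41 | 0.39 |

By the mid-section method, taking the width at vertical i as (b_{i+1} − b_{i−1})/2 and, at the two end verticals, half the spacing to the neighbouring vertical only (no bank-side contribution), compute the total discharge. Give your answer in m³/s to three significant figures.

w_1 = (3.2 − 1.4)/2 = 0.9 m; q_1 = 0.29 × 0.41 × 0.9 = 0.1070 m³/s
w_2 = (4.1 − 1.4)/2 = 1.35 m; q_2 = 0.45 × 0.70 × 1.35 = 0.4253 m³/s
w_3 = (7.2 − 3.2)/2 = 2 m; q_3 = 0.41 × 0.76 × 2 = 0.6232 m³/s
w_4 = (10.4 − 4.1)/2 = 3.15 m; q_4 = 0.78 × 1.51 × 3.15 = 3.710 m³/s
w_5 = (11.4 − 7.2)/2 = 2.1 m; q_5 = 0.69 × 1.49 × 2.1 = 2.159 m³/s
w_6 = (16.5 − 10.4)/2 = 3.05 m; q_6 = 0.60 × 1.62 × 3.05 = 2.965 m³/s
w_7 = (16.5 − 11.4)/2 = 2.55 m; q_7 = 0.39 × 0.41 × 2.55 = 0.4077 m³/s
Q = Σ qᵢ = 10.40 m³/s

10.4 m³/s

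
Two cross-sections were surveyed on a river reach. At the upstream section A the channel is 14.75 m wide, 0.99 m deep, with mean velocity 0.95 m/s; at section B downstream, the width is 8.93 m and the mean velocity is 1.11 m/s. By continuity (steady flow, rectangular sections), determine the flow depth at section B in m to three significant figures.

1.40 m

Q = A₁V₁ = (14.75×0.99) × 0.95 = 13.87 m³/s
d₂ = Q/(b₂ V₂) = 13.87/(8.93×1.11) = 1.400 m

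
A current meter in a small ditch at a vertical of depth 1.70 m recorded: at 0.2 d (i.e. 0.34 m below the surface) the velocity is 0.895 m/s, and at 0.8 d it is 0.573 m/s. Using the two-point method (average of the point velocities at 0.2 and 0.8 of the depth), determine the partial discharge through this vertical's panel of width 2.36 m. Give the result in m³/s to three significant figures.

v̄ = (0.895 + 0.573) / 2 = 0.7340 m/s
q = v̄ × d × w = 0.7340 × 1.70 × 2.36 = 2.945 m³/s

2.94 m³/s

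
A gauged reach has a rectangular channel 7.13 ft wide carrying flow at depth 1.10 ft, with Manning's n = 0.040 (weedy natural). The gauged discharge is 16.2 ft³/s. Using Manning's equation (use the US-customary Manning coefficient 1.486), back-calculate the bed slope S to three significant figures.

A = b·y = 7.13 × 1.10 = 7.843 ft²
P = b + 2y = 7.13 + 2×1.10 = 9.330 ft
R = A/P = 7.843/9.330 = 0.8406 ft
S = (Q·n / (1.486·A·R^(2/3)))² = (16.2×0.040 / (1.486×7.843×0.8907))² = 0.003897

0.00390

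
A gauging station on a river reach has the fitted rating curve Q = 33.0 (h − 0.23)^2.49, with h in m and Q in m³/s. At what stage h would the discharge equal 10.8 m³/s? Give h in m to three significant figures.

h − h₀ = (Q/C)^(1/b) = (10.8/33.0)^(1/2.49) = 0.6385 m
h = 0.23 + 0.6385 = 0.8685 m

0.869 m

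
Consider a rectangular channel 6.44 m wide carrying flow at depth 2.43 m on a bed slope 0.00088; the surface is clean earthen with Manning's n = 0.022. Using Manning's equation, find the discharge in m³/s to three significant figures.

26.2 m³/s

A = b·y = 6.44 × 2.43 = 15.65 m²
P = b + 2y = 6.44 + 2×2.43 = 11.30 m
R = A/P = 15.65/11.30 = 1.385 m
Q = (1/n)·A·R^(2/3)·S^(1/2) = (1/0.022) × 15.65 × 1.385^(2/3) × 0.00088^(1/2) = 26.22 m³/s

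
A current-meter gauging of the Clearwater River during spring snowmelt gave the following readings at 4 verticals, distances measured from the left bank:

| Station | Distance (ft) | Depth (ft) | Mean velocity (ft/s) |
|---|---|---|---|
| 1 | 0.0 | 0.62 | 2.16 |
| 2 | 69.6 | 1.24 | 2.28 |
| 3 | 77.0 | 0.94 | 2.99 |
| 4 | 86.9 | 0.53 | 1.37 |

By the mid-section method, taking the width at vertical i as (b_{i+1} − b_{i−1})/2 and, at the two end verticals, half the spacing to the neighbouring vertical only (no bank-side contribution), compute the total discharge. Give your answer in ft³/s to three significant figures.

183 ft³/s

w_1 = (69.6 − 0.0)/2 = 34.8 ft; q_1 = 2.16 × 0.62 × 34.8 = 46.60 ft³/s
w_2 = (77.0 − 0.0)/2 = 38.5 ft; q_2 = 2.28 × 1.24 × 38.5 = 108.8 ft³/s
w_3 = (86.9 − 69.6)/2 = 8.65 ft; q_3 = 2.99 × 0.94 × 8.65 = 24.31 ft³/s
w_4 = (86.9 − 77.0)/2 = 4.95 ft; q_4 = 1.37 × 0.53 × 4.95 = 3.594 ft³/s
Q = Σ qᵢ = 183.4 ft³/s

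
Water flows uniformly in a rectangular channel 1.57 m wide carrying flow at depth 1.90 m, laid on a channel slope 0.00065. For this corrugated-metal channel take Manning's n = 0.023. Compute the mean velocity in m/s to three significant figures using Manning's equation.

0.749 m/s

A = b·y = 1.57 × 1.90 = 2.983 m²
P = b + 2y = 1.57 + 2×1.90 = 5.370 m
R = A/P = 2.983/5.370 = 0.5555 m
Q = (1/n)·A·R^(2/3)·S^(1/2) = (1/0.023) × 2.983 × 0.5555^(2/3) × 0.00065^(1/2) = 2.234 m³/s
V = Q/A = 2.234/2.983 = 0.7491 m/s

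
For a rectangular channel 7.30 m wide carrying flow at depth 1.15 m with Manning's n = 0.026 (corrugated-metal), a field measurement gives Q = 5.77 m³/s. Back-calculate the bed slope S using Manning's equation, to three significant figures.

0.000382

A = b·y = 7.30 × 1.15 = 8.395 m²
P = b + 2y = 7.30 + 2×1.15 = 9.600 m
R = A/P = 8.395/9.600 = 0.8745 m
S = (Q·n / (1·A·R^(2/3)))² = (5.77×0.026 / (1×8.395×0.9145))² = 0.0003819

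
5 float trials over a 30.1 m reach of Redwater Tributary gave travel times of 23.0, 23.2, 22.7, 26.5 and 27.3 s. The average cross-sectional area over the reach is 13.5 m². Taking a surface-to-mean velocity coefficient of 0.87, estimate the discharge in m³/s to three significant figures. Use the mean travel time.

t̄ = (23.0 + 23.2 + 22.7 + 26.5 + 27.3) / 5 = 24.54 s
v_surface = L / t̄ = 30.1 / 24.54 = 1.227 m/s
v_mean = 0.87 × 1.227 = 1.067 m/s
Q = A × v_mean = 13.5 × 1.067 = 14.41 m³/s

14.4 m³/s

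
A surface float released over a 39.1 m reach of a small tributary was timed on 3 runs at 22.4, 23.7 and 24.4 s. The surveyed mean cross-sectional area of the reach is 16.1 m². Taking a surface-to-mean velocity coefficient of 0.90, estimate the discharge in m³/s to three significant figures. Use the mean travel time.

t̄ = (22.4 + 23.7 + 24.4) / 3 = 23.5 s
v_surface = L / t̄ = 39.1 / 23.5 = 1.664 m/s
v_mean = 0.90 × 1.664 = 1.497 m/s
Q = A × v_mean = 16.1 × 1.497 = 24.11 m³/s

24.1 m³/s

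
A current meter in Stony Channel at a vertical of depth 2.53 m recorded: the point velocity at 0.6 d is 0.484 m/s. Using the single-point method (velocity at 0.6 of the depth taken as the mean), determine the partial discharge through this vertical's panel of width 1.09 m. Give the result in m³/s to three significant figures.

v̄ = v₀.₆ = 0.484 m/s
q = v̄ × d × w = 0.4840 × 2.53 × 1.09 = 1.335 m³/s

1.33 m³/s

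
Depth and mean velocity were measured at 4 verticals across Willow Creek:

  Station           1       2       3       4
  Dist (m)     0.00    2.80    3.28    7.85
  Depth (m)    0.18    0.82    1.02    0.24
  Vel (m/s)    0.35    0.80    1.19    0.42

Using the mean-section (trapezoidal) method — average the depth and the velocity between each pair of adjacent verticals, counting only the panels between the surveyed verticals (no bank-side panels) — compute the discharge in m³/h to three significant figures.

12800 m³/h

Panel 1-2: Δb = 2.8 m, d̄ = (0.18+0.82)/2 = 0.5, v̄ = (0.35+0.80)/2 = 0.575 → q = 2.8×0.5×0.575 = 0.8050 m³/s
Panel 2-3: Δb = 0.48 m, d̄ = (0.82+1.02)/2 = 0.92, v̄ = (0.80+1.19)/2 = 0.995 → q = 0.48×0.92×0.995 = 0.4394 m³/s
Panel 3-4: Δb = 4.57 m, d̄ = (1.02+0.24)/2 = 0.63, v̄ = (1.19+0.42)/2 = 0.805 → q = 4.57×0.63×0.805 = 2.318 m³/s
Q = Σ q = 3.562 m³/s
= 3.562 × 3600 = 12820 m³/h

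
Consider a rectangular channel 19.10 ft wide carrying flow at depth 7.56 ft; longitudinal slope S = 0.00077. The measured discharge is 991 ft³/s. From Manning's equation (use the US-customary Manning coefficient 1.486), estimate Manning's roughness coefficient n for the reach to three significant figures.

A = b·y = 19.10 × 7.56 = 144.4 ft²
P = b + 2y = 19.10 + 2×7.56 = 34.22 ft
R = A/P = 144.4/34.22 = 4.220 ft
n = (1.486/Q)·A·R^(2/3)·S^(1/2) = (1.486/991) × 144.4 × 2.611 × 0.02775 = 0.01569

0.0157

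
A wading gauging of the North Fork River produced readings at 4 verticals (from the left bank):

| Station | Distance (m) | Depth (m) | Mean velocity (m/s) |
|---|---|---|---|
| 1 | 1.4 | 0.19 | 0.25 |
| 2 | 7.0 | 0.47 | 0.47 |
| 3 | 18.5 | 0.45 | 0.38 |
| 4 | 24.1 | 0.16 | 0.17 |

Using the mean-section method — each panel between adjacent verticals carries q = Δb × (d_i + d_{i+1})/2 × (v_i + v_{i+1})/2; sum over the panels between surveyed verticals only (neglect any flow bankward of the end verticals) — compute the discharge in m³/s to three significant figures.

Panel 1-2: Δb = 5.6 m, d̄ = (0.19+0.47)/2 = 0.33, v̄ = (0.25+0.47)/2 = 0.36 → q = 5.6×0.33×0.36 = 0.6653 m³/s
Panel 2-3: Δb = 11.5 m, d̄ = (0.47+0.45)/2 = 0.46, v̄ = (0.47+0.38)/2 = 0.425 → q = 11.5×0.46×0.425 = 2.248 m³/s
Panel 3-4: Δb = 5.6 m, d̄ = (0.45+0.16)/2 = 0.305, v̄ = (0.38+0.17)/2 = 0.275 → q = 5.6×0.305×0.275 = 0.4697 m³/s
Q = Σ q = 3.383 m³/s

3.38 m³/s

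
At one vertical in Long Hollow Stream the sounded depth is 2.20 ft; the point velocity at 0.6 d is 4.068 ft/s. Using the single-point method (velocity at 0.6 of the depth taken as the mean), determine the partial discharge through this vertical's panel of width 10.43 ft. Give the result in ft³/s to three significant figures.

v̄ = v₀.₆ = 4.068 ft/s
q = v̄ × d × w = 4.068 × 2.20 × 10.43 = 93.34 ft³/s

93.3 ft³/s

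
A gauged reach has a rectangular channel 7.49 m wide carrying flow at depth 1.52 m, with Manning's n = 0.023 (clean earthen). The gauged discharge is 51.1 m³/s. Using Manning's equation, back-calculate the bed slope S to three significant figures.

A = b·y = 7.49 × 1.52 = 11.38 m²
P = b + 2y = 7.49 + 2×1.52 = 10.53 m
R = A/P = 11.38/10.53 = 1.081 m
S = (Q·n / (1·A·R^(2/3)))² = (51.1×0.023 / (1×11.38×1.053))² = 0.009604

0.00960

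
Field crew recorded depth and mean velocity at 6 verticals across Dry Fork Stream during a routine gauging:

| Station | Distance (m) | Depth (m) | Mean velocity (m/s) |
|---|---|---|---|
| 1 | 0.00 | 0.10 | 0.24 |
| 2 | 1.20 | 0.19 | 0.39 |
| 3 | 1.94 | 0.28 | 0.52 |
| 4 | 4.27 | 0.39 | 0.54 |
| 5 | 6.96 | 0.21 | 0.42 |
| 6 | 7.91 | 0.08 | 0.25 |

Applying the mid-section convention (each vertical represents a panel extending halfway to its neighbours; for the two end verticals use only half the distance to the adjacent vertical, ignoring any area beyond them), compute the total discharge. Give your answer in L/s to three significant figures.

w_1 = (1.20 − 0.00)/2 = 0.6 m; q_1 = 0.24 × 0.10 × 0.6 = 0.01440 m³/s
w_2 = (1.94 − 0.00)/2 = 0.97 m; q_2 = 0.39 × 0.19 × 0.97 = 0.07188 m³/s
w_3 = (4.27 − 1.20)/2 = 1.535 m; q_3 = 0.52 × 0.28 × 1.535 = 0.2235 m³/s
w_4 = (6.96 − 1.94)/2 = 2.51 m; q_4 = 0.54 × 0.39 × 2.51 = 0.5286 m³/s
w_5 = (7.91 − 4.27)/2 = 1.82 m; q_5 = 0.42 × 0.21 × 1.82 = 0.1605 m³/s
w_6 = (7.91 − 6.96)/2 = 0.475 m; q_6 = 0.25 × 0.08 × 0.475 = 0.009500 m³/s
Q = Σ qᵢ = 1.008 m³/s
= 1.008 × 1000 = 1008 L/s

1010 L/s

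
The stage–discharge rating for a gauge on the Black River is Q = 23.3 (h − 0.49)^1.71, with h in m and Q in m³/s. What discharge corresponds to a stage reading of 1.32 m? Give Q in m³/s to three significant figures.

Q = 23.3 × (1.32 − 0.49)^1.71 = 23.3 × 0.83^1.71 = 16.94 m³/s

16.9 m³/s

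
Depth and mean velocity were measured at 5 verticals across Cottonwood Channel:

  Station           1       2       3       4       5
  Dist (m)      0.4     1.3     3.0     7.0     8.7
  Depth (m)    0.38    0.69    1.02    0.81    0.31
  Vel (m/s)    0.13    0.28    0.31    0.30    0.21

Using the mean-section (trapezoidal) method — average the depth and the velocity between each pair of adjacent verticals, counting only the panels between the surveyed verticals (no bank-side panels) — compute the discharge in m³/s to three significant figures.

1.89 m³/s

Panel 1-2: Δb = 0.9 m, d̄ = (0.38+0.69)/2 = 0.535, v̄ = (0.13+0.28)/2 = 0.205 → q = 0.9×0.535×0.205 = 0.09871 m³/s
Panel 2-3: Δb = 1.7 m, d̄ = (0.69+1.02)/2 = 0.855, v̄ = (0.28+0.31)/2 = 0.295 → q = 1.7×0.855×0.295 = 0.4288 m³/s
Panel 3-4: Δb = 4 m, d̄ = (1.02+0.81)/2 = 0.915, v̄ = (0.31+0.30)/2 = 0.305 → q = 4×0.915×0.305 = 1.116 m³/s
Panel 4-5: Δb = 1.7 m, d̄ = (0.81+0.31)/2 = 0.56, v̄ = (0.30+0.21)/2 = 0.255 → q = 1.7×0.56×0.255 = 0.2428 m³/s
Q = Σ q = 1.887 m³/s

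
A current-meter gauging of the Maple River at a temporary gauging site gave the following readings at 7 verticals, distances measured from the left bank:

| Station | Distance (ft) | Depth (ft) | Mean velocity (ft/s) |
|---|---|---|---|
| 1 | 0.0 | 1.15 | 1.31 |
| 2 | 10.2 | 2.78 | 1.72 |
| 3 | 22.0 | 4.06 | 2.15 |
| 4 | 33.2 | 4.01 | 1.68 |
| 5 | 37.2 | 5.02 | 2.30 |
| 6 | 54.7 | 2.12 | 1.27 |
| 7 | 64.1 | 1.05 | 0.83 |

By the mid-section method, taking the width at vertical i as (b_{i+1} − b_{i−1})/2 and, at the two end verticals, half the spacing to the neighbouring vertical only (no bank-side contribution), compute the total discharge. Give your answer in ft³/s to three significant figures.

376 ft³/s

w_1 = (10.2 − 0.0)/2 = 5.1 ft; q_1 = 1.31 × 1.15 × 5.1 = 7.683 ft³/s
w_2 = (22.0 − 0.0)/2 = 11 ft; q_2 = 1.72 × 2.78 × 11 = 52.60 ft³/s
w_3 = (33.2 − 10.2)/2 = 11.5 ft; q_3 = 2.15 × 4.06 × 11.5 = 100.4 ft³/s
w_4 = (37.2 − 22.0)/2 = 7.6 ft; q_4 = 1.68 × 4.01 × 7.6 = 51.20 ft³/s
w_5 = (54.7 − 33.2)/2 = 10.75 ft; q_5 = 2.30 × 5.02 × 10.75 = 124.1 ft³/s
w_6 = (64.1 − 37.2)/2 = 13.45 ft; q_6 = 1.27 × 2.12 × 13.45 = 36.21 ft³/s
w_7 = (64.1 − 54.7)/2 = 4.7 ft; q_7 = 0.83 × 1.05 × 4.7 = 4.096 ft³/s
Q = Σ qᵢ = 376.3 ft³/s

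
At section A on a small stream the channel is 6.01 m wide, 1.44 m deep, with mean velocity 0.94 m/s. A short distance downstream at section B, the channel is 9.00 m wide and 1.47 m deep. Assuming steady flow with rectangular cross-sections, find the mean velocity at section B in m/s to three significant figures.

Q = A₁V₁ = (6.01×1.44) × 0.94 = 8.135 m³/s
A₂ = 9.00 × 1.47 = 13.23 m²
V₂ = Q/A₂ = 8.135/13.23 = 0.6149 m/s

0.615 m/s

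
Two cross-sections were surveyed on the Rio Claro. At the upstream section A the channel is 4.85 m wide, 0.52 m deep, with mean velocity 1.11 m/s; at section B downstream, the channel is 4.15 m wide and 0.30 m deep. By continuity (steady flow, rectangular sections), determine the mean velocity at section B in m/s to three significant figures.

Q = A₁V₁ = (4.85×0.52) × 1.11 = 2.799 m³/s
A₂ = 4.15 × 0.30 = 1.245 m²
V₂ = Q/A₂ = 2.799/1.245 = 2.249 m/s

2.25 m/s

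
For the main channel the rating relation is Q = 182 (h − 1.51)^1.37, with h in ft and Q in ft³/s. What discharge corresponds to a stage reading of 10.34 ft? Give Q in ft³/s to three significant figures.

3600 ft³/s

Q = 182 × (10.34 − 1.51)^1.37 = 182 × 8.83^1.37 = 3598 ft³/s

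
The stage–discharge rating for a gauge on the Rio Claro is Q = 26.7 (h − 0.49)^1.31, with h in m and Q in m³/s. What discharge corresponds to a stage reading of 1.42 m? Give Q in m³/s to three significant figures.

Q = 26.7 × (1.42 − 0.49)^1.31 = 26.7 × 0.93^1.31 = 24.28 m³/s

24.3 m³/s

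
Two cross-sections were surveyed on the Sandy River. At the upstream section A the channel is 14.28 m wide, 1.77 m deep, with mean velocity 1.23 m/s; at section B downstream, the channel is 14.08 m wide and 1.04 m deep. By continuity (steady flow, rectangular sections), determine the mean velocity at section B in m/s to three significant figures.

2.12 m/s

Q = A₁V₁ = (14.28×1.77) × 1.23 = 31.09 m³/s
A₂ = 14.08 × 1.04 = 14.64 m²
V₂ = Q/A₂ = 31.09/14.64 = 2.123 m/s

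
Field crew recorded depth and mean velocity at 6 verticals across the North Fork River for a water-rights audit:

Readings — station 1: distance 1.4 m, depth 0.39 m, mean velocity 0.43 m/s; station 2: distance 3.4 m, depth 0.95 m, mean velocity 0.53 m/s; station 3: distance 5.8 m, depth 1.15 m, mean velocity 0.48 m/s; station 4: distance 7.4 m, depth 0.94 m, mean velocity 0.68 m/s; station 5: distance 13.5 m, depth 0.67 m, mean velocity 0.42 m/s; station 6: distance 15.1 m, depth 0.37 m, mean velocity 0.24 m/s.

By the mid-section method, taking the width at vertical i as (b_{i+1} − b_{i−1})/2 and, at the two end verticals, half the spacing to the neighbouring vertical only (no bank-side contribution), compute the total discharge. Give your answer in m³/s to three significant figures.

w_1 = (3.4 − 1.4)/2 = 1 m; q_1 = 0.43 × 0.39 × 1 = 0.1677 m³/s
w_2 = (5.8 − 1.4)/2 = 2.2 m; q_2 = 0.53 × 0.95 × 2.2 = 1.108 m³/s
w_3 = (7.4 − 3.4)/2 = 2 m; q_3 = 0.48 × 1.15 × 2 = 1.104 m³/s
w_4 = (13.5 − 5.8)/2 = 3.85 m; q_4 = 0.68 × 0.94 × 3.85 = 2.461 m³/s
w_5 = (15.1 − 7.4)/2 = 3.85 m; q_5 = 0.42 × 0.67 × 3.85 = 1.083 m³/s
w_6 = (15.1 − 13.5)/2 = 0.8 m; q_6 = 0.24 × 0.37 × 0.8 = 0.07104 m³/s
Q = Σ qᵢ = 5.995 m³/s

5.99 m³/s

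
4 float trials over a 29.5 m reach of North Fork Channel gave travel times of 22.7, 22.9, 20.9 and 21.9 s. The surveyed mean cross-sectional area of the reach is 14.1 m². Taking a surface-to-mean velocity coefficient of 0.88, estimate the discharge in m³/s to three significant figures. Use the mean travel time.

16.6 m³/s

t̄ = (22.7 + 22.9 + 20.9 + 21.9) / 4 = 22.1 s
v_surface = L / t̄ = 29.5 / 22.1 = 1.335 m/s
v_mean = 0.88 × 1.335 = 1.175 m/s
Q = A × v_mean = 14.1 × 1.175 = 16.56 m³/s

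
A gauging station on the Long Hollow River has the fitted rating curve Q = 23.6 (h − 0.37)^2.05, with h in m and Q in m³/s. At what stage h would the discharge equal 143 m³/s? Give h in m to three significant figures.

h − h₀ = (Q/C)^(1/b) = (143/23.6)^(1/2.05) = 2.408 m
h = 0.37 + 2.408 = 2.778 m

2.78 m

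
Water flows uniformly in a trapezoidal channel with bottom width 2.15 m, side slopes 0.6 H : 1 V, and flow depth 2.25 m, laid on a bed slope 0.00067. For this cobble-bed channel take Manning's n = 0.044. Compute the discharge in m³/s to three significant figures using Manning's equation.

4.83 m³/s

A = (b + z·y)·y = (2.15 + 0.6×2.25)×2.25 = 7.875 m²
P = b + 2y√(1+z²) = 2.15 + 2×2.25×√(1+0.6²) = 7.398 m
R = A/P = 7.875/7.398 = 1.064 m
Q = (1/n)·A·R^(2/3)·S^(1/2) = (1/0.044) × 7.875 × 1.064^(2/3) × 0.00067^(1/2) = 4.830 m³/s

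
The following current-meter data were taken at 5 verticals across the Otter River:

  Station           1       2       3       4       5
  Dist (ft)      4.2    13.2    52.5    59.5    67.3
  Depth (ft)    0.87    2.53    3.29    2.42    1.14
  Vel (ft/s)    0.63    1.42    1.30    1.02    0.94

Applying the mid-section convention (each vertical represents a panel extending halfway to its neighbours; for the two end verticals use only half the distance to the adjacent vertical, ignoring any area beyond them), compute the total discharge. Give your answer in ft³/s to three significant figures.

w_1 = (13.2 − 4.2)/2 = 4.5 ft; q_1 = 0.63 × 0.87 × 4.5 = 2.466 ft³/s
w_2 = (52.5 − 4.2)/2 = 24.15 ft; q_2 = 1.42 × 2.53 × 24.15 = 86.76 ft³/s
w_3 = (59.5 − 13.2)/2 = 23.15 ft; q_3 = 1.30 × 3.29 × 23.15 = 99.01 ft³/s
w_4 = (67.3 − 52.5)/2 = 7.4 ft; q_4 = 1.02 × 2.42 × 7.4 = 18.27 ft³/s
w_5 = (67.3 − 59.5)/2 = 3.9 ft; q_5 = 0.94 × 1.14 × 3.9 = 4.179 ft³/s
Q = Σ qᵢ = 210.7 ft³/s

211 ft³/s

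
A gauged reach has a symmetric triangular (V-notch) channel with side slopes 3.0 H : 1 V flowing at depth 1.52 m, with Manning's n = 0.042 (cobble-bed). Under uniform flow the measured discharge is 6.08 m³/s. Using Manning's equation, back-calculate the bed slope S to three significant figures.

A = z·y² = 3.0×1.52² = 6.931 m²
P = 2y√(1+z²) = 2×1.52×√(1+3.0²) = 9.613 m
R = A/P = 6.931/9.613 = 0.7210 m
S = (Q·n / (1·A·R^(2/3)))² = (6.08×0.042 / (1×6.931×0.8041))² = 0.002099

0.00210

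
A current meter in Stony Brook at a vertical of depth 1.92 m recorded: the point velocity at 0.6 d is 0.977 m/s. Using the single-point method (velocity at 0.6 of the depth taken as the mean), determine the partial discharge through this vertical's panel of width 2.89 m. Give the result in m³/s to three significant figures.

v̄ = v₀.₆ = 0.977 m/s
q = v̄ × d × w = 0.9770 × 1.92 × 2.89 = 5.421 m³/s

5.42 m³/s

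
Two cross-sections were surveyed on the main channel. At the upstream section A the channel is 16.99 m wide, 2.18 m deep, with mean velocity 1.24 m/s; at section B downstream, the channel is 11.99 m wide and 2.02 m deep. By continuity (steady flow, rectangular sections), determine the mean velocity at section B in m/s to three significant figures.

Q = A₁V₁ = (16.99×2.18) × 1.24 = 45.93 m³/s
A₂ = 11.99 × 2.02 = 24.22 m²
V₂ = Q/A₂ = 45.93/24.22 = 1.896 m/s

1.90 m/s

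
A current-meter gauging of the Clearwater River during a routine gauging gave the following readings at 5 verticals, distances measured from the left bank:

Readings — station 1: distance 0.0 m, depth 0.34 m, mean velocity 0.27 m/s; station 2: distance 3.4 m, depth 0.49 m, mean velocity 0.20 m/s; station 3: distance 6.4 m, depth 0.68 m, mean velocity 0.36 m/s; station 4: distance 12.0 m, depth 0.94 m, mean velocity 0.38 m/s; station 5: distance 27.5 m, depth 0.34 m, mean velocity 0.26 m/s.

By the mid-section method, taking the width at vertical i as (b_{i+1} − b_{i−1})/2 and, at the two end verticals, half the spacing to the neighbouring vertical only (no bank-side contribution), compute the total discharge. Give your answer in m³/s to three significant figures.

w_1 = (3.4 − 0.0)/2 = 1.7 m; q_1 = 0.27 × 0.34 × 1.7 = 0.1561 m³/s
w_2 = (6.4 − 0.0)/2 = 3.2 m; q_2 = 0.20 × 0.49 × 3.2 = 0.3136 m³/s
w_3 = (12.0 − 3.4)/2 = 4.3 m; q_3 = 0.36 × 0.68 × 4.3 = 1.053 m³/s
w_4 = (27.5 − 6.4)/2 = 10.55 m; q_4 = 0.38 × 0.94 × 10.55 = 3.768 m³/s
w_5 = (27.5 − 12.0)/2 = 7.75 m; q_5 = 0.26 × 0.34 × 7.75 = 0.6851 m³/s
Q = Σ qᵢ = 5.976 m³/s

5.98 m³/s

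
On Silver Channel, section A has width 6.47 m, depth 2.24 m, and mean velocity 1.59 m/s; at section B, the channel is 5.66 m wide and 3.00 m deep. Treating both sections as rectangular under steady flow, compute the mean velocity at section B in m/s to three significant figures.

1.36 m/s

Q = A₁V₁ = (6.47×2.24) × 1.59 = 23.04 m³/s
A₂ = 5.66 × 3.00 = 16.98 m²
V₂ = Q/A₂ = 23.04/16.98 = 1.357 m/s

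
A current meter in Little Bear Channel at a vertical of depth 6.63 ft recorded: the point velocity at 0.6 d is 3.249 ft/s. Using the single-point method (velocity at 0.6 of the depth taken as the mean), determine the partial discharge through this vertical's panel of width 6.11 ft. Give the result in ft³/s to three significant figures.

132 ft³/s

v̄ = v₀.₆ = 3.249 ft/s
q = v̄ × d × w = 3.249 × 6.63 × 6.11 = 131.6 ft³/s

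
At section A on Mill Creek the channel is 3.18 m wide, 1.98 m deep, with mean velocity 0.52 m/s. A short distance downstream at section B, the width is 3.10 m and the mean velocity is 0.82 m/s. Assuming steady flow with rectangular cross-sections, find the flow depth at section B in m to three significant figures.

1.29 m

Q = A₁V₁ = (3.18×1.98) × 0.52 = 3.274 m³/s
d₂ = Q/(b₂ V₂) = 3.274/(3.10×0.82) = 1.288 m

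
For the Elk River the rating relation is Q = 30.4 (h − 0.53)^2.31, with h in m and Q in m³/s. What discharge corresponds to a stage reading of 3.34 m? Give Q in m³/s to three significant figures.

331 m³/s

Q = 30.4 × (3.34 − 0.53)^2.31 = 30.4 × 2.81^2.31 = 330.7 m³/s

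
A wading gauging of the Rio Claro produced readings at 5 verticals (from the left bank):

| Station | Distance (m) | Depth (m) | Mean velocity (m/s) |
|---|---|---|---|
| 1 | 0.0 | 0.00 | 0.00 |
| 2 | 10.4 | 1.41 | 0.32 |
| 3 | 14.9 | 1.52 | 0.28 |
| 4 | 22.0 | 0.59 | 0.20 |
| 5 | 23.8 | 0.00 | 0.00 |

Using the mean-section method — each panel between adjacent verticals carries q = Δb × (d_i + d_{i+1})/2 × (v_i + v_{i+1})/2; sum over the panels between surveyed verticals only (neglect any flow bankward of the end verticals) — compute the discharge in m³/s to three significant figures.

Panel 1-2: Δb = 10.4 m, d̄ = (0.00+1.41)/2 = 0.705, v̄ = (0.00+0.32)/2 = 0.16 → q = 10.4×0.705×0.16 = 1.173 m³/s
Panel 2-3: Δb = 4.5 m, d̄ = (1.41+1.52)/2 = 1.465, v̄ = (0.32+0.28)/2 = 0.3 → q = 4.5×1.465×0.3 = 1.978 m³/s
Panel 3-4: Δb = 7.1 m, d̄ = (1.52+0.59)/2 = 1.055, v̄ = (0.28+0.20)/2 = 0.24 → q = 7.1×1.055×0.24 = 1.798 m³/s
Panel 4-5: Δb = 1.8 m, d̄ = (0.59+0.00)/2 = 0.295, v̄ = (0.20+0.00)/2 = 0.1 → q = 1.8×0.295×0.1 = 0.05310 m³/s
Q = Σ q = 5.002 m³/s

5.00 m³/s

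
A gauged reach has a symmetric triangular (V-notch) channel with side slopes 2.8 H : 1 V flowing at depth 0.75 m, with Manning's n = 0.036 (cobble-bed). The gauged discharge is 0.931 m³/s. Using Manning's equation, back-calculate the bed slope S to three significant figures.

0.00181

A = z·y² = 2.8×0.75² = 1.575 m²
P = 2y√(1+z²) = 2×0.75×√(1+2.8²) = 4.460 m
R = A/P = 1.575/4.460 = 0.3532 m
S = (Q·n / (1·A·R^(2/3)))² = (0.931×0.036 / (1×1.575×0.4996))² = 0.001814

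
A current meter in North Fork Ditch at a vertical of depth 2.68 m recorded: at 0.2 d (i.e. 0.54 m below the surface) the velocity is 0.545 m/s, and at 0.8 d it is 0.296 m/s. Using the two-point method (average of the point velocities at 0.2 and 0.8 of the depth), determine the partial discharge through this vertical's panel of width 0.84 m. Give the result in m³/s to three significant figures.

v̄ = (0.545 + 0.296) / 2 = 0.4205 m/s
q = v̄ × d × w = 0.4205 × 2.68 × 0.84 = 0.9466 m³/s

0.947 m³/s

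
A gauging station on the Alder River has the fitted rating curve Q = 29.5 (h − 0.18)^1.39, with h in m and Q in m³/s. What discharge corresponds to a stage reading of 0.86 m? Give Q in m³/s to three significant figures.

17.3 m³/s

Q = 29.5 × (0.86 − 0.18)^1.39 = 29.5 × 0.68^1.39 = 17.26 m³/s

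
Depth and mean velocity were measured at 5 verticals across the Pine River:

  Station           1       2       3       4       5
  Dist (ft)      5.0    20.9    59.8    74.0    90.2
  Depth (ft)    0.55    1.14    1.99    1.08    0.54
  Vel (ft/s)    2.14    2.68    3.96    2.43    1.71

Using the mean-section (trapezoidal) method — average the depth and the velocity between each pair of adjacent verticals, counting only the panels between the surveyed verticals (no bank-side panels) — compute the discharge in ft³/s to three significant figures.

331 ft³/s

Panel 1-2: Δb = 15.9 ft, d̄ = (0.55+1.14)/2 = 0.845, v̄ = (2.14+2.68)/2 = 2.41 → q = 15.9×0.845×2.41 = 32.38 ft³/s
Panel 2-3: Δb = 38.9 ft, d̄ = (1.14+1.99)/2 = 1.565, v̄ = (2.68+3.96)/2 = 3.32 → q = 38.9×1.565×3.32 = 202.1 ft³/s
Panel 3-4: Δb = 14.2 ft, d̄ = (1.99+1.08)/2 = 1.535, v̄ = (3.96+2.43)/2 = 3.195 → q = 14.2×1.535×3.195 = 69.64 ft³/s
Panel 4-5: Δb = 16.2 ft, d̄ = (1.08+0.54)/2 = 0.81, v̄ = (2.43+1.71)/2 = 2.07 → q = 16.2×0.81×2.07 = 27.16 ft³/s
Q = Σ q = 331.3 ft³/s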